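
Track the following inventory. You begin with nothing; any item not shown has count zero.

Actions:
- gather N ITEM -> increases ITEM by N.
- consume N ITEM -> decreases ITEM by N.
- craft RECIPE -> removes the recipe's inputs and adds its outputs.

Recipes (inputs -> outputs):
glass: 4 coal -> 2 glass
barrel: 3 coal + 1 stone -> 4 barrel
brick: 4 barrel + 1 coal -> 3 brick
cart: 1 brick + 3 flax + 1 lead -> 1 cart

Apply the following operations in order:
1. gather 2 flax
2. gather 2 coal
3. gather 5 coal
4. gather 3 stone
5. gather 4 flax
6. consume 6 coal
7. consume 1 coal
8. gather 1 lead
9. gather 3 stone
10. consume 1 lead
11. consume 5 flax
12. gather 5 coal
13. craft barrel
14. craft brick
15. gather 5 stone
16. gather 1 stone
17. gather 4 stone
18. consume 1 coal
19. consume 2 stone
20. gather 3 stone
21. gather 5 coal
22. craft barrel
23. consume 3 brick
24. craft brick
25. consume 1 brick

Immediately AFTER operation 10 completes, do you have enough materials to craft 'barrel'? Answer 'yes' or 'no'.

Answer: no

Derivation:
After 1 (gather 2 flax): flax=2
After 2 (gather 2 coal): coal=2 flax=2
After 3 (gather 5 coal): coal=7 flax=2
After 4 (gather 3 stone): coal=7 flax=2 stone=3
After 5 (gather 4 flax): coal=7 flax=6 stone=3
After 6 (consume 6 coal): coal=1 flax=6 stone=3
After 7 (consume 1 coal): flax=6 stone=3
After 8 (gather 1 lead): flax=6 lead=1 stone=3
After 9 (gather 3 stone): flax=6 lead=1 stone=6
After 10 (consume 1 lead): flax=6 stone=6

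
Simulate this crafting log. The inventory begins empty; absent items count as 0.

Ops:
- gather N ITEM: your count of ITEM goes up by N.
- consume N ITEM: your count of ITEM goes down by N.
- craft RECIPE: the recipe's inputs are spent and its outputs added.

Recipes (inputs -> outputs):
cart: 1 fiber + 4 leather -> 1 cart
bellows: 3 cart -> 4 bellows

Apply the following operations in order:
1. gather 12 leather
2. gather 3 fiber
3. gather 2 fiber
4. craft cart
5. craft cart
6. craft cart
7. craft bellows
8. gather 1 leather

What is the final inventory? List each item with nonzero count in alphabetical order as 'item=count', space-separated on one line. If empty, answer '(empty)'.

Answer: bellows=4 fiber=2 leather=1

Derivation:
After 1 (gather 12 leather): leather=12
After 2 (gather 3 fiber): fiber=3 leather=12
After 3 (gather 2 fiber): fiber=5 leather=12
After 4 (craft cart): cart=1 fiber=4 leather=8
After 5 (craft cart): cart=2 fiber=3 leather=4
After 6 (craft cart): cart=3 fiber=2
After 7 (craft bellows): bellows=4 fiber=2
After 8 (gather 1 leather): bellows=4 fiber=2 leather=1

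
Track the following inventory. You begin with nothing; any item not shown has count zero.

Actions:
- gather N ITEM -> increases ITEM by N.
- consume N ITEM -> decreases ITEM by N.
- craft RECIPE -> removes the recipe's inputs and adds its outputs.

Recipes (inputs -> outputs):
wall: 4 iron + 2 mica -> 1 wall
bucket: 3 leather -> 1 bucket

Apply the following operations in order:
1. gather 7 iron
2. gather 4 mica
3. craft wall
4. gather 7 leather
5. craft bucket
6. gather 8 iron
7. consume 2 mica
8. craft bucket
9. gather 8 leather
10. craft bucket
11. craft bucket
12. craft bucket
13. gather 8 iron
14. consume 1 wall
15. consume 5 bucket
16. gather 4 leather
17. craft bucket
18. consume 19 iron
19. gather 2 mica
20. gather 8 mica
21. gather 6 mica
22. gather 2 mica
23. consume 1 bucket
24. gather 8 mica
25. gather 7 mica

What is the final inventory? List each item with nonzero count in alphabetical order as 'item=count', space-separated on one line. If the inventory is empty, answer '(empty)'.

Answer: leather=1 mica=33

Derivation:
After 1 (gather 7 iron): iron=7
After 2 (gather 4 mica): iron=7 mica=4
After 3 (craft wall): iron=3 mica=2 wall=1
After 4 (gather 7 leather): iron=3 leather=7 mica=2 wall=1
After 5 (craft bucket): bucket=1 iron=3 leather=4 mica=2 wall=1
After 6 (gather 8 iron): bucket=1 iron=11 leather=4 mica=2 wall=1
After 7 (consume 2 mica): bucket=1 iron=11 leather=4 wall=1
After 8 (craft bucket): bucket=2 iron=11 leather=1 wall=1
After 9 (gather 8 leather): bucket=2 iron=11 leather=9 wall=1
After 10 (craft bucket): bucket=3 iron=11 leather=6 wall=1
After 11 (craft bucket): bucket=4 iron=11 leather=3 wall=1
After 12 (craft bucket): bucket=5 iron=11 wall=1
After 13 (gather 8 iron): bucket=5 iron=19 wall=1
After 14 (consume 1 wall): bucket=5 iron=19
After 15 (consume 5 bucket): iron=19
After 16 (gather 4 leather): iron=19 leather=4
After 17 (craft bucket): bucket=1 iron=19 leather=1
After 18 (consume 19 iron): bucket=1 leather=1
After 19 (gather 2 mica): bucket=1 leather=1 mica=2
After 20 (gather 8 mica): bucket=1 leather=1 mica=10
After 21 (gather 6 mica): bucket=1 leather=1 mica=16
After 22 (gather 2 mica): bucket=1 leather=1 mica=18
After 23 (consume 1 bucket): leather=1 mica=18
After 24 (gather 8 mica): leather=1 mica=26
After 25 (gather 7 mica): leather=1 mica=33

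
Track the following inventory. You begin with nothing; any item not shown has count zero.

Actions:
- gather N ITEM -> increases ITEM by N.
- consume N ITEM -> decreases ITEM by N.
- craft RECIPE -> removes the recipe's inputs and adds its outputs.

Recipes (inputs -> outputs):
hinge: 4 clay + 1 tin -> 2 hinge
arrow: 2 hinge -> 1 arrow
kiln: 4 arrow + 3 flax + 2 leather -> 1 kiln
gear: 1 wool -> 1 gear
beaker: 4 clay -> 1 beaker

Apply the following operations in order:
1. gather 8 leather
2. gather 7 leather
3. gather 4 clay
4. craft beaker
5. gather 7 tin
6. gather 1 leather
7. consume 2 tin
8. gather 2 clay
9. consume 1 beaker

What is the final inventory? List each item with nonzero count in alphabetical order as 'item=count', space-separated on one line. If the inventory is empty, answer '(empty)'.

After 1 (gather 8 leather): leather=8
After 2 (gather 7 leather): leather=15
After 3 (gather 4 clay): clay=4 leather=15
After 4 (craft beaker): beaker=1 leather=15
After 5 (gather 7 tin): beaker=1 leather=15 tin=7
After 6 (gather 1 leather): beaker=1 leather=16 tin=7
After 7 (consume 2 tin): beaker=1 leather=16 tin=5
After 8 (gather 2 clay): beaker=1 clay=2 leather=16 tin=5
After 9 (consume 1 beaker): clay=2 leather=16 tin=5

Answer: clay=2 leather=16 tin=5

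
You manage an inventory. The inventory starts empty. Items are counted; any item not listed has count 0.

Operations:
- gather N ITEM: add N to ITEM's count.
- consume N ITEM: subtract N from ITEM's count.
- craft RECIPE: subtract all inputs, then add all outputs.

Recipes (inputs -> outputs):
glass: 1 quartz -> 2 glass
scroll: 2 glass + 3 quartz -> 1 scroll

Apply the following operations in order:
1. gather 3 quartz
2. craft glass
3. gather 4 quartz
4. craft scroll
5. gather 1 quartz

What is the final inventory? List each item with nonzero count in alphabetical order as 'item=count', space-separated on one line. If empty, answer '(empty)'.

Answer: quartz=4 scroll=1

Derivation:
After 1 (gather 3 quartz): quartz=3
After 2 (craft glass): glass=2 quartz=2
After 3 (gather 4 quartz): glass=2 quartz=6
After 4 (craft scroll): quartz=3 scroll=1
After 5 (gather 1 quartz): quartz=4 scroll=1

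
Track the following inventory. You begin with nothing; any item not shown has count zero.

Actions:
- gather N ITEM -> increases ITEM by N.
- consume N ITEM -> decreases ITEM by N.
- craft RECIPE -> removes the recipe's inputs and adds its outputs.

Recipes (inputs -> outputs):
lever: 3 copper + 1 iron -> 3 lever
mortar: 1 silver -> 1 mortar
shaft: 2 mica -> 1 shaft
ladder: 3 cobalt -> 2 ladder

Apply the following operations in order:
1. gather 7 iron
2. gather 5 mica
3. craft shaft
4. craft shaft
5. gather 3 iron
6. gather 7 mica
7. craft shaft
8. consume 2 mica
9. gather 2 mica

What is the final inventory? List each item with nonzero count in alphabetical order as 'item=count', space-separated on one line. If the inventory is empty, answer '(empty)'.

After 1 (gather 7 iron): iron=7
After 2 (gather 5 mica): iron=7 mica=5
After 3 (craft shaft): iron=7 mica=3 shaft=1
After 4 (craft shaft): iron=7 mica=1 shaft=2
After 5 (gather 3 iron): iron=10 mica=1 shaft=2
After 6 (gather 7 mica): iron=10 mica=8 shaft=2
After 7 (craft shaft): iron=10 mica=6 shaft=3
After 8 (consume 2 mica): iron=10 mica=4 shaft=3
After 9 (gather 2 mica): iron=10 mica=6 shaft=3

Answer: iron=10 mica=6 shaft=3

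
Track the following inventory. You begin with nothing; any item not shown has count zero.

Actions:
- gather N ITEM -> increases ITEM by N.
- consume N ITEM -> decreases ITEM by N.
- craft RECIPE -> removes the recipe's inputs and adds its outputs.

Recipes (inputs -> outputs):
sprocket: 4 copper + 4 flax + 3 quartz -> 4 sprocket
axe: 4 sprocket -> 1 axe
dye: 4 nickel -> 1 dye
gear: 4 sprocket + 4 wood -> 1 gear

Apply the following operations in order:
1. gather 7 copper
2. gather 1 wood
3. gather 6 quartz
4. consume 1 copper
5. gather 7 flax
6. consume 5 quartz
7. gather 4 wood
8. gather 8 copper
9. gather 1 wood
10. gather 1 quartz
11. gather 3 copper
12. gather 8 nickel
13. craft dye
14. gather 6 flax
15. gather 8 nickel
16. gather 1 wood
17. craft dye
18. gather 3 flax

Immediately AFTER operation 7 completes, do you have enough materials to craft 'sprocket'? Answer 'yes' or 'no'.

Answer: no

Derivation:
After 1 (gather 7 copper): copper=7
After 2 (gather 1 wood): copper=7 wood=1
After 3 (gather 6 quartz): copper=7 quartz=6 wood=1
After 4 (consume 1 copper): copper=6 quartz=6 wood=1
After 5 (gather 7 flax): copper=6 flax=7 quartz=6 wood=1
After 6 (consume 5 quartz): copper=6 flax=7 quartz=1 wood=1
After 7 (gather 4 wood): copper=6 flax=7 quartz=1 wood=5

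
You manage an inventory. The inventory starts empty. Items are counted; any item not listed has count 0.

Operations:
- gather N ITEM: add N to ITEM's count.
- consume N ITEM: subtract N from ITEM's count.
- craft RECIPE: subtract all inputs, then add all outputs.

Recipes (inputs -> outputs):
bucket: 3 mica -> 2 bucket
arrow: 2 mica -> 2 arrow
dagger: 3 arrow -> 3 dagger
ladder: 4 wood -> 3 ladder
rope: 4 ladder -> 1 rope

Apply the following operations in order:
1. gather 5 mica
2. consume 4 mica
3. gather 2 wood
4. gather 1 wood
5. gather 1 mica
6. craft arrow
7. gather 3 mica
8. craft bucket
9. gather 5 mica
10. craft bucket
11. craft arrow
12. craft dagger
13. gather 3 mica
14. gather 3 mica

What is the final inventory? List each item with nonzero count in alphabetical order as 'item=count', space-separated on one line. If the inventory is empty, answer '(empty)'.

After 1 (gather 5 mica): mica=5
After 2 (consume 4 mica): mica=1
After 3 (gather 2 wood): mica=1 wood=2
After 4 (gather 1 wood): mica=1 wood=3
After 5 (gather 1 mica): mica=2 wood=3
After 6 (craft arrow): arrow=2 wood=3
After 7 (gather 3 mica): arrow=2 mica=3 wood=3
After 8 (craft bucket): arrow=2 bucket=2 wood=3
After 9 (gather 5 mica): arrow=2 bucket=2 mica=5 wood=3
After 10 (craft bucket): arrow=2 bucket=4 mica=2 wood=3
After 11 (craft arrow): arrow=4 bucket=4 wood=3
After 12 (craft dagger): arrow=1 bucket=4 dagger=3 wood=3
After 13 (gather 3 mica): arrow=1 bucket=4 dagger=3 mica=3 wood=3
After 14 (gather 3 mica): arrow=1 bucket=4 dagger=3 mica=6 wood=3

Answer: arrow=1 bucket=4 dagger=3 mica=6 wood=3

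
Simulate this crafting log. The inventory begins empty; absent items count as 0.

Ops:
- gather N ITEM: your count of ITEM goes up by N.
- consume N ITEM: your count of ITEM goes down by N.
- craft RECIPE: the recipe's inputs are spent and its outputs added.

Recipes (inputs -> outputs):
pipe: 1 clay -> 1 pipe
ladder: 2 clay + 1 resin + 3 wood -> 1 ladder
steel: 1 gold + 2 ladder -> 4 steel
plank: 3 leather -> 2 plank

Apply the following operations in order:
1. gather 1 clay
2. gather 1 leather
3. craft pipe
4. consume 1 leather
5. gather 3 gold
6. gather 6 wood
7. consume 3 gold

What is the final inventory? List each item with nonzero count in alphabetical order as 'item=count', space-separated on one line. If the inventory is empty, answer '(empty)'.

After 1 (gather 1 clay): clay=1
After 2 (gather 1 leather): clay=1 leather=1
After 3 (craft pipe): leather=1 pipe=1
After 4 (consume 1 leather): pipe=1
After 5 (gather 3 gold): gold=3 pipe=1
After 6 (gather 6 wood): gold=3 pipe=1 wood=6
After 7 (consume 3 gold): pipe=1 wood=6

Answer: pipe=1 wood=6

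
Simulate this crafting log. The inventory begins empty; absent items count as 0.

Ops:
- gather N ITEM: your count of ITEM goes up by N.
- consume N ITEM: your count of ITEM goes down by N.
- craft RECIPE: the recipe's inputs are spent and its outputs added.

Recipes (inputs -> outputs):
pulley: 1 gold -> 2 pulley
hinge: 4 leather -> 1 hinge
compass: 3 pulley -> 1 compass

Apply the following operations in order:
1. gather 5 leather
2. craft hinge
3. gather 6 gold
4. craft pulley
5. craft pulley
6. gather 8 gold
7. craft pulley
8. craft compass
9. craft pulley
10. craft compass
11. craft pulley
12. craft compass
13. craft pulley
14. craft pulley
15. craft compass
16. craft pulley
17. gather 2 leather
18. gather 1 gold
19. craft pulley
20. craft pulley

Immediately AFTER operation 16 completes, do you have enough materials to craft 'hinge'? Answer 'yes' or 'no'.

Answer: no

Derivation:
After 1 (gather 5 leather): leather=5
After 2 (craft hinge): hinge=1 leather=1
After 3 (gather 6 gold): gold=6 hinge=1 leather=1
After 4 (craft pulley): gold=5 hinge=1 leather=1 pulley=2
After 5 (craft pulley): gold=4 hinge=1 leather=1 pulley=4
After 6 (gather 8 gold): gold=12 hinge=1 leather=1 pulley=4
After 7 (craft pulley): gold=11 hinge=1 leather=1 pulley=6
After 8 (craft compass): compass=1 gold=11 hinge=1 leather=1 pulley=3
After 9 (craft pulley): compass=1 gold=10 hinge=1 leather=1 pulley=5
After 10 (craft compass): compass=2 gold=10 hinge=1 leather=1 pulley=2
After 11 (craft pulley): compass=2 gold=9 hinge=1 leather=1 pulley=4
After 12 (craft compass): compass=3 gold=9 hinge=1 leather=1 pulley=1
After 13 (craft pulley): compass=3 gold=8 hinge=1 leather=1 pulley=3
After 14 (craft pulley): compass=3 gold=7 hinge=1 leather=1 pulley=5
After 15 (craft compass): compass=4 gold=7 hinge=1 leather=1 pulley=2
After 16 (craft pulley): compass=4 gold=6 hinge=1 leather=1 pulley=4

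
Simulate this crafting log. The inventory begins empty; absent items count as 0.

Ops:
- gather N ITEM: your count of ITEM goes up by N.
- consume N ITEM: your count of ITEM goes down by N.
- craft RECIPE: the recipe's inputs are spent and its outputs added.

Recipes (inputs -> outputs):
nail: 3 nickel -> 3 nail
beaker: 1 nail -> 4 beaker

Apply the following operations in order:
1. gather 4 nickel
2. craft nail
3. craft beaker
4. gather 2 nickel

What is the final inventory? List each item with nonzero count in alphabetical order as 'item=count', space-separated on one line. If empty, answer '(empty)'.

After 1 (gather 4 nickel): nickel=4
After 2 (craft nail): nail=3 nickel=1
After 3 (craft beaker): beaker=4 nail=2 nickel=1
After 4 (gather 2 nickel): beaker=4 nail=2 nickel=3

Answer: beaker=4 nail=2 nickel=3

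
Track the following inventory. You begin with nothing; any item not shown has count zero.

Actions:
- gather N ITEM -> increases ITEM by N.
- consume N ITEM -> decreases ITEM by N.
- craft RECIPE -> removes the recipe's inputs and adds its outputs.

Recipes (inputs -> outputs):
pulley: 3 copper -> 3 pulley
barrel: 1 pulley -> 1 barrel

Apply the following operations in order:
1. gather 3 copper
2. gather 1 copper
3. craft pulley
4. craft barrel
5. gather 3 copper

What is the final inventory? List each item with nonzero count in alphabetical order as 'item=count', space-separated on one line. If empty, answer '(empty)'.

After 1 (gather 3 copper): copper=3
After 2 (gather 1 copper): copper=4
After 3 (craft pulley): copper=1 pulley=3
After 4 (craft barrel): barrel=1 copper=1 pulley=2
After 5 (gather 3 copper): barrel=1 copper=4 pulley=2

Answer: barrel=1 copper=4 pulley=2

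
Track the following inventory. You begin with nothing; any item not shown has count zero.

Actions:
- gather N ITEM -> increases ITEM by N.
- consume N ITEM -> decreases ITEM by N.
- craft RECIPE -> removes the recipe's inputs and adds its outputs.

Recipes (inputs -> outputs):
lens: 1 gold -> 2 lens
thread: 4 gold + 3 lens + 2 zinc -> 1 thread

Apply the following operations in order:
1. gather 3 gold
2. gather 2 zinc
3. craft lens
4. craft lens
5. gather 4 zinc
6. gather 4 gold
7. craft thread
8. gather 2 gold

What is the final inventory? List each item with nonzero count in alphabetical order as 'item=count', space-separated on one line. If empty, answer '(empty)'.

After 1 (gather 3 gold): gold=3
After 2 (gather 2 zinc): gold=3 zinc=2
After 3 (craft lens): gold=2 lens=2 zinc=2
After 4 (craft lens): gold=1 lens=4 zinc=2
After 5 (gather 4 zinc): gold=1 lens=4 zinc=6
After 6 (gather 4 gold): gold=5 lens=4 zinc=6
After 7 (craft thread): gold=1 lens=1 thread=1 zinc=4
After 8 (gather 2 gold): gold=3 lens=1 thread=1 zinc=4

Answer: gold=3 lens=1 thread=1 zinc=4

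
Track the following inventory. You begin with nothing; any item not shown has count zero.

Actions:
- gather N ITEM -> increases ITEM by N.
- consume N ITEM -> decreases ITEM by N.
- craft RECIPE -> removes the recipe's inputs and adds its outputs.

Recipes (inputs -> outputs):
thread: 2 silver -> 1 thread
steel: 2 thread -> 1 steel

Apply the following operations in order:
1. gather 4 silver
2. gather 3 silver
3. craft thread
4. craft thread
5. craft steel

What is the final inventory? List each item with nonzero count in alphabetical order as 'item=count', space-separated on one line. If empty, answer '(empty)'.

After 1 (gather 4 silver): silver=4
After 2 (gather 3 silver): silver=7
After 3 (craft thread): silver=5 thread=1
After 4 (craft thread): silver=3 thread=2
After 5 (craft steel): silver=3 steel=1

Answer: silver=3 steel=1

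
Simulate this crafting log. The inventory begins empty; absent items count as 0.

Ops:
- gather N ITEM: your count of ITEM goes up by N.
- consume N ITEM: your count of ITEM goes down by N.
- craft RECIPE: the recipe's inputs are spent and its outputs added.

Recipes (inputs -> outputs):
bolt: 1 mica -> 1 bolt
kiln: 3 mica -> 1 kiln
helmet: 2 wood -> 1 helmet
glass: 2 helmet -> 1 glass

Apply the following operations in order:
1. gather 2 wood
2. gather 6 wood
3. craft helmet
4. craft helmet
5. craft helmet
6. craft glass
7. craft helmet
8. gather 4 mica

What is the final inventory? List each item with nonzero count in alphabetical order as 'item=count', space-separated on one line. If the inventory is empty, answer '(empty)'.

After 1 (gather 2 wood): wood=2
After 2 (gather 6 wood): wood=8
After 3 (craft helmet): helmet=1 wood=6
After 4 (craft helmet): helmet=2 wood=4
After 5 (craft helmet): helmet=3 wood=2
After 6 (craft glass): glass=1 helmet=1 wood=2
After 7 (craft helmet): glass=1 helmet=2
After 8 (gather 4 mica): glass=1 helmet=2 mica=4

Answer: glass=1 helmet=2 mica=4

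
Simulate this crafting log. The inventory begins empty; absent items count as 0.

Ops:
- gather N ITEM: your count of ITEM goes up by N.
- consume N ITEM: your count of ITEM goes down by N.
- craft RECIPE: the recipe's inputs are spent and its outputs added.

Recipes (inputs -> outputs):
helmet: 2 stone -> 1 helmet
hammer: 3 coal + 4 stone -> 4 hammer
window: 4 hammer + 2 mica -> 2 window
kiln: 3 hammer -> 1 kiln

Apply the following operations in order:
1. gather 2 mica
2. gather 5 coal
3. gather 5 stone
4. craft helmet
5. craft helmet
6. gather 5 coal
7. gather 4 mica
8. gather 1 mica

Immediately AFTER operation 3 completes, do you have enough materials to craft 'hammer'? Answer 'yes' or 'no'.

After 1 (gather 2 mica): mica=2
After 2 (gather 5 coal): coal=5 mica=2
After 3 (gather 5 stone): coal=5 mica=2 stone=5

Answer: yes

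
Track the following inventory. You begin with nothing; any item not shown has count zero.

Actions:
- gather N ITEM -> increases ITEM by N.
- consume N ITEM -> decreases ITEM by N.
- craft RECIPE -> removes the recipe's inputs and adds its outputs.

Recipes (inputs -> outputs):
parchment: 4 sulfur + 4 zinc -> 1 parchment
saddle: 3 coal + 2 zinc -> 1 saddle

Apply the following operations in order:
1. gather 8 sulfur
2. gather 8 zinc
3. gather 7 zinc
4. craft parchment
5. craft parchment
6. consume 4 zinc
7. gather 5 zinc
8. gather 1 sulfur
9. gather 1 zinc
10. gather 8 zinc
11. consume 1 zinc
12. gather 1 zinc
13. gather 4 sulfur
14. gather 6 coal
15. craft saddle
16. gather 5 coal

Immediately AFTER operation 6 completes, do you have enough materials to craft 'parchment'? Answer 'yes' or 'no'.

Answer: no

Derivation:
After 1 (gather 8 sulfur): sulfur=8
After 2 (gather 8 zinc): sulfur=8 zinc=8
After 3 (gather 7 zinc): sulfur=8 zinc=15
After 4 (craft parchment): parchment=1 sulfur=4 zinc=11
After 5 (craft parchment): parchment=2 zinc=7
After 6 (consume 4 zinc): parchment=2 zinc=3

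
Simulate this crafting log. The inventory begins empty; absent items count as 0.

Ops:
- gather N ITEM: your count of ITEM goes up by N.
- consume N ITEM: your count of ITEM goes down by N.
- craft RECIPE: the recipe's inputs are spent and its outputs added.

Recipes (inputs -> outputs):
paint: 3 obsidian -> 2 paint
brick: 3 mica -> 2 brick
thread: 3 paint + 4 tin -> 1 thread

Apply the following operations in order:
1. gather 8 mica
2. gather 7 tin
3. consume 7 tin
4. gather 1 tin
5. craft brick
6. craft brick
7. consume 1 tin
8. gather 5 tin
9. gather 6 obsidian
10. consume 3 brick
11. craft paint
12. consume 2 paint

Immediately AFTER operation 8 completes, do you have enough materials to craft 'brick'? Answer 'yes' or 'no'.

After 1 (gather 8 mica): mica=8
After 2 (gather 7 tin): mica=8 tin=7
After 3 (consume 7 tin): mica=8
After 4 (gather 1 tin): mica=8 tin=1
After 5 (craft brick): brick=2 mica=5 tin=1
After 6 (craft brick): brick=4 mica=2 tin=1
After 7 (consume 1 tin): brick=4 mica=2
After 8 (gather 5 tin): brick=4 mica=2 tin=5

Answer: no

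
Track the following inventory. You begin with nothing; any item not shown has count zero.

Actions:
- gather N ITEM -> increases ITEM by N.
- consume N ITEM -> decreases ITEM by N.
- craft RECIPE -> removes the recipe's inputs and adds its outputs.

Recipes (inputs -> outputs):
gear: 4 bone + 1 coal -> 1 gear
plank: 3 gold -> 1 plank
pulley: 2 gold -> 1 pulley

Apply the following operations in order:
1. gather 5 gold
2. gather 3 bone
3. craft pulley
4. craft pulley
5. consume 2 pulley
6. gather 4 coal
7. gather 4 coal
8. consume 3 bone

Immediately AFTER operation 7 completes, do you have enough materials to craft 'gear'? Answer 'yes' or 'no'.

Answer: no

Derivation:
After 1 (gather 5 gold): gold=5
After 2 (gather 3 bone): bone=3 gold=5
After 3 (craft pulley): bone=3 gold=3 pulley=1
After 4 (craft pulley): bone=3 gold=1 pulley=2
After 5 (consume 2 pulley): bone=3 gold=1
After 6 (gather 4 coal): bone=3 coal=4 gold=1
After 7 (gather 4 coal): bone=3 coal=8 gold=1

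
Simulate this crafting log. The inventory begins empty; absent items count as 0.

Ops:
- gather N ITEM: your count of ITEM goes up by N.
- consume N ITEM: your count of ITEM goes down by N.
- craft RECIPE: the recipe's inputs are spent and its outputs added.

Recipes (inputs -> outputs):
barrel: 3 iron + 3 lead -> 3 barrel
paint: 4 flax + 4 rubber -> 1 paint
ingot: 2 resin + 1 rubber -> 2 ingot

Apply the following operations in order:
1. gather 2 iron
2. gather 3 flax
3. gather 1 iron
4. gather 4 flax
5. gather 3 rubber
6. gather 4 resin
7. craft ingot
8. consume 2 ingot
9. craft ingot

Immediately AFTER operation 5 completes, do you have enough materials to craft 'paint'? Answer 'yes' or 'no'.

Answer: no

Derivation:
After 1 (gather 2 iron): iron=2
After 2 (gather 3 flax): flax=3 iron=2
After 3 (gather 1 iron): flax=3 iron=3
After 4 (gather 4 flax): flax=7 iron=3
After 5 (gather 3 rubber): flax=7 iron=3 rubber=3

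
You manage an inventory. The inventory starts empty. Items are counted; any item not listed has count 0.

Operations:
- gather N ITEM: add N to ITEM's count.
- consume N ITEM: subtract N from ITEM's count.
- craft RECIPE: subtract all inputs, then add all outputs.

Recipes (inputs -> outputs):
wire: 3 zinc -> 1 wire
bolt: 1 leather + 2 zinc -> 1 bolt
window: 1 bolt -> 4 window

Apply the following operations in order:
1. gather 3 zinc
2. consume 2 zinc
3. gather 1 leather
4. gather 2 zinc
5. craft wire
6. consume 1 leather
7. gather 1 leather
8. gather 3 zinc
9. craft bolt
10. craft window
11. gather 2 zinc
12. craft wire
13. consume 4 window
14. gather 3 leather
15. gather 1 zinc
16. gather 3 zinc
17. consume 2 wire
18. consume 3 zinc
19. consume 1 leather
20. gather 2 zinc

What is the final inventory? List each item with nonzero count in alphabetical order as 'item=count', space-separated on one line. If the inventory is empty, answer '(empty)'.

Answer: leather=2 zinc=3

Derivation:
After 1 (gather 3 zinc): zinc=3
After 2 (consume 2 zinc): zinc=1
After 3 (gather 1 leather): leather=1 zinc=1
After 4 (gather 2 zinc): leather=1 zinc=3
After 5 (craft wire): leather=1 wire=1
After 6 (consume 1 leather): wire=1
After 7 (gather 1 leather): leather=1 wire=1
After 8 (gather 3 zinc): leather=1 wire=1 zinc=3
After 9 (craft bolt): bolt=1 wire=1 zinc=1
After 10 (craft window): window=4 wire=1 zinc=1
After 11 (gather 2 zinc): window=4 wire=1 zinc=3
After 12 (craft wire): window=4 wire=2
After 13 (consume 4 window): wire=2
After 14 (gather 3 leather): leather=3 wire=2
After 15 (gather 1 zinc): leather=3 wire=2 zinc=1
After 16 (gather 3 zinc): leather=3 wire=2 zinc=4
After 17 (consume 2 wire): leather=3 zinc=4
After 18 (consume 3 zinc): leather=3 zinc=1
After 19 (consume 1 leather): leather=2 zinc=1
After 20 (gather 2 zinc): leather=2 zinc=3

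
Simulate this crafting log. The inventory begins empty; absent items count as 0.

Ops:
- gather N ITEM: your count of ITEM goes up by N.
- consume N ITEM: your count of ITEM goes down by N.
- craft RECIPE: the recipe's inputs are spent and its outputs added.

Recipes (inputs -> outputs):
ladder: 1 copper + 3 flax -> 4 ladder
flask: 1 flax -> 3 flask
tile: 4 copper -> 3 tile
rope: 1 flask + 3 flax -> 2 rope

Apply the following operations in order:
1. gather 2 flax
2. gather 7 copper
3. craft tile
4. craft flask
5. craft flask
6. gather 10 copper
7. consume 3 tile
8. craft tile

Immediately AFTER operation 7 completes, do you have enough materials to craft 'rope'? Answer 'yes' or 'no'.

After 1 (gather 2 flax): flax=2
After 2 (gather 7 copper): copper=7 flax=2
After 3 (craft tile): copper=3 flax=2 tile=3
After 4 (craft flask): copper=3 flask=3 flax=1 tile=3
After 5 (craft flask): copper=3 flask=6 tile=3
After 6 (gather 10 copper): copper=13 flask=6 tile=3
After 7 (consume 3 tile): copper=13 flask=6

Answer: no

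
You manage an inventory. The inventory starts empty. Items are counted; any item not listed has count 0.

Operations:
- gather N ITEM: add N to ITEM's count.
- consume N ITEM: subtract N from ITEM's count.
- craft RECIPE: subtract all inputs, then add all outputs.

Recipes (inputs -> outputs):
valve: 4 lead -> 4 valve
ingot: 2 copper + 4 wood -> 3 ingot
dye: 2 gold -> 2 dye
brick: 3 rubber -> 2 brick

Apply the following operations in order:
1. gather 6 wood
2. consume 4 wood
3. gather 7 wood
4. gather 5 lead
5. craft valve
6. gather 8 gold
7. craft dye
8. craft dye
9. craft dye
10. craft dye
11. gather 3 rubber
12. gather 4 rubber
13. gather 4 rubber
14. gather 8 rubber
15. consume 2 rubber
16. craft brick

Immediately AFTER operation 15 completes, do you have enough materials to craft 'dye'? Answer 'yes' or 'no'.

Answer: no

Derivation:
After 1 (gather 6 wood): wood=6
After 2 (consume 4 wood): wood=2
After 3 (gather 7 wood): wood=9
After 4 (gather 5 lead): lead=5 wood=9
After 5 (craft valve): lead=1 valve=4 wood=9
After 6 (gather 8 gold): gold=8 lead=1 valve=4 wood=9
After 7 (craft dye): dye=2 gold=6 lead=1 valve=4 wood=9
After 8 (craft dye): dye=4 gold=4 lead=1 valve=4 wood=9
After 9 (craft dye): dye=6 gold=2 lead=1 valve=4 wood=9
After 10 (craft dye): dye=8 lead=1 valve=4 wood=9
After 11 (gather 3 rubber): dye=8 lead=1 rubber=3 valve=4 wood=9
After 12 (gather 4 rubber): dye=8 lead=1 rubber=7 valve=4 wood=9
After 13 (gather 4 rubber): dye=8 lead=1 rubber=11 valve=4 wood=9
After 14 (gather 8 rubber): dye=8 lead=1 rubber=19 valve=4 wood=9
After 15 (consume 2 rubber): dye=8 lead=1 rubber=17 valve=4 wood=9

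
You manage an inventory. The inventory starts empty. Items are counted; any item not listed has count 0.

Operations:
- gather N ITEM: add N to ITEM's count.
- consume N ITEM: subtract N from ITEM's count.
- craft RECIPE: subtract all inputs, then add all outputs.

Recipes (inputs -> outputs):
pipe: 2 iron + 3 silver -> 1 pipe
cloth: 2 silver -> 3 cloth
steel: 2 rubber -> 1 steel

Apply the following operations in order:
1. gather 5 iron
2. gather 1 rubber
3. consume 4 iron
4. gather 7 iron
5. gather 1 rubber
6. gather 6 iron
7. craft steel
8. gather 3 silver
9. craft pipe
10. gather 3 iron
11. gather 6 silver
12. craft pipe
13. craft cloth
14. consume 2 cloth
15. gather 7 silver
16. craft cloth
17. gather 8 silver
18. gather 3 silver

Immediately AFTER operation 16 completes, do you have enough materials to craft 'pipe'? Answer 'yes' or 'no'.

After 1 (gather 5 iron): iron=5
After 2 (gather 1 rubber): iron=5 rubber=1
After 3 (consume 4 iron): iron=1 rubber=1
After 4 (gather 7 iron): iron=8 rubber=1
After 5 (gather 1 rubber): iron=8 rubber=2
After 6 (gather 6 iron): iron=14 rubber=2
After 7 (craft steel): iron=14 steel=1
After 8 (gather 3 silver): iron=14 silver=3 steel=1
After 9 (craft pipe): iron=12 pipe=1 steel=1
After 10 (gather 3 iron): iron=15 pipe=1 steel=1
After 11 (gather 6 silver): iron=15 pipe=1 silver=6 steel=1
After 12 (craft pipe): iron=13 pipe=2 silver=3 steel=1
After 13 (craft cloth): cloth=3 iron=13 pipe=2 silver=1 steel=1
After 14 (consume 2 cloth): cloth=1 iron=13 pipe=2 silver=1 steel=1
After 15 (gather 7 silver): cloth=1 iron=13 pipe=2 silver=8 steel=1
After 16 (craft cloth): cloth=4 iron=13 pipe=2 silver=6 steel=1

Answer: yes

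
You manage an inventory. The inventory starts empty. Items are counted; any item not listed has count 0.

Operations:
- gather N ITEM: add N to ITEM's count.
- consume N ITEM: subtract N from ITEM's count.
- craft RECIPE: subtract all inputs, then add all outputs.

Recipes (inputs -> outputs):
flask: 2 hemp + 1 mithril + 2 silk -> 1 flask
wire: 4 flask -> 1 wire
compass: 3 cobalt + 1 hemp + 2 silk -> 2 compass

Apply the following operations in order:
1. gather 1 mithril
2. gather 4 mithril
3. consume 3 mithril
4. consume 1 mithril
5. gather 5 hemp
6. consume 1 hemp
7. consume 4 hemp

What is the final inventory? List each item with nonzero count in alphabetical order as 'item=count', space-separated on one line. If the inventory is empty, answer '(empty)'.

After 1 (gather 1 mithril): mithril=1
After 2 (gather 4 mithril): mithril=5
After 3 (consume 3 mithril): mithril=2
After 4 (consume 1 mithril): mithril=1
After 5 (gather 5 hemp): hemp=5 mithril=1
After 6 (consume 1 hemp): hemp=4 mithril=1
After 7 (consume 4 hemp): mithril=1

Answer: mithril=1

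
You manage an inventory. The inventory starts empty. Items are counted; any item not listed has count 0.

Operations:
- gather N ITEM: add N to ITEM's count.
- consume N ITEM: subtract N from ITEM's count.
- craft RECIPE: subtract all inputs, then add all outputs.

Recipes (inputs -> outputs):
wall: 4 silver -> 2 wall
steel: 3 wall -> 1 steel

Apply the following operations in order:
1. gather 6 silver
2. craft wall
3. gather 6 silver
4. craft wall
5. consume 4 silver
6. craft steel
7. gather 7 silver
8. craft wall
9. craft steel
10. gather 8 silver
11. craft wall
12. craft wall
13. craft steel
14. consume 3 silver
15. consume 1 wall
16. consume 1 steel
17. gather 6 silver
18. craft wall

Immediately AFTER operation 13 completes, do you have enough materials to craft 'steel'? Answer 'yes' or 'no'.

After 1 (gather 6 silver): silver=6
After 2 (craft wall): silver=2 wall=2
After 3 (gather 6 silver): silver=8 wall=2
After 4 (craft wall): silver=4 wall=4
After 5 (consume 4 silver): wall=4
After 6 (craft steel): steel=1 wall=1
After 7 (gather 7 silver): silver=7 steel=1 wall=1
After 8 (craft wall): silver=3 steel=1 wall=3
After 9 (craft steel): silver=3 steel=2
After 10 (gather 8 silver): silver=11 steel=2
After 11 (craft wall): silver=7 steel=2 wall=2
After 12 (craft wall): silver=3 steel=2 wall=4
After 13 (craft steel): silver=3 steel=3 wall=1

Answer: no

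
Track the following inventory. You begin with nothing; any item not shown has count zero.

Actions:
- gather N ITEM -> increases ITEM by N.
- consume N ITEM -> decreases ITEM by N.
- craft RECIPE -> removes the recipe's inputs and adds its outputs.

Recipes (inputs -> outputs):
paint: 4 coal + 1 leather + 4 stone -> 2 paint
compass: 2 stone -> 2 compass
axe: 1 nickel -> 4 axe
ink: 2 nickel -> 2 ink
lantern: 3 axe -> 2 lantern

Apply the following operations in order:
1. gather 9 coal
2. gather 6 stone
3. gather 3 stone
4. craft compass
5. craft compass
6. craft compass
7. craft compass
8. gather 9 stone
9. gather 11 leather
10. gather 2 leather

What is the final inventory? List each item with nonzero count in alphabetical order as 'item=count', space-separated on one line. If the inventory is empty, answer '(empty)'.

After 1 (gather 9 coal): coal=9
After 2 (gather 6 stone): coal=9 stone=6
After 3 (gather 3 stone): coal=9 stone=9
After 4 (craft compass): coal=9 compass=2 stone=7
After 5 (craft compass): coal=9 compass=4 stone=5
After 6 (craft compass): coal=9 compass=6 stone=3
After 7 (craft compass): coal=9 compass=8 stone=1
After 8 (gather 9 stone): coal=9 compass=8 stone=10
After 9 (gather 11 leather): coal=9 compass=8 leather=11 stone=10
After 10 (gather 2 leather): coal=9 compass=8 leather=13 stone=10

Answer: coal=9 compass=8 leather=13 stone=10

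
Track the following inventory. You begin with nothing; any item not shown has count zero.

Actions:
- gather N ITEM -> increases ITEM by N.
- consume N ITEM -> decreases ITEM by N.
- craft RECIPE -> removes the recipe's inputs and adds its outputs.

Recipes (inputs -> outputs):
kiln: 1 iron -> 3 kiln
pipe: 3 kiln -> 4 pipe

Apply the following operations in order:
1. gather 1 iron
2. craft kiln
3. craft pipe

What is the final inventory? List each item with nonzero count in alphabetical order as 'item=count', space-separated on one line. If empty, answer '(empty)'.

After 1 (gather 1 iron): iron=1
After 2 (craft kiln): kiln=3
After 3 (craft pipe): pipe=4

Answer: pipe=4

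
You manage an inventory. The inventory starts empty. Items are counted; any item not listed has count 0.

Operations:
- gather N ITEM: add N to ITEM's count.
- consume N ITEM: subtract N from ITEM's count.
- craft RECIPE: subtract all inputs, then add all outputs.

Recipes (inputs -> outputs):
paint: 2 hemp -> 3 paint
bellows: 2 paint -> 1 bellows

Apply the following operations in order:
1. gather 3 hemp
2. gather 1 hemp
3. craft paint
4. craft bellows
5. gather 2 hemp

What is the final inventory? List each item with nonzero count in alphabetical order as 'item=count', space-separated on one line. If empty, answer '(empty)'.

After 1 (gather 3 hemp): hemp=3
After 2 (gather 1 hemp): hemp=4
After 3 (craft paint): hemp=2 paint=3
After 4 (craft bellows): bellows=1 hemp=2 paint=1
After 5 (gather 2 hemp): bellows=1 hemp=4 paint=1

Answer: bellows=1 hemp=4 paint=1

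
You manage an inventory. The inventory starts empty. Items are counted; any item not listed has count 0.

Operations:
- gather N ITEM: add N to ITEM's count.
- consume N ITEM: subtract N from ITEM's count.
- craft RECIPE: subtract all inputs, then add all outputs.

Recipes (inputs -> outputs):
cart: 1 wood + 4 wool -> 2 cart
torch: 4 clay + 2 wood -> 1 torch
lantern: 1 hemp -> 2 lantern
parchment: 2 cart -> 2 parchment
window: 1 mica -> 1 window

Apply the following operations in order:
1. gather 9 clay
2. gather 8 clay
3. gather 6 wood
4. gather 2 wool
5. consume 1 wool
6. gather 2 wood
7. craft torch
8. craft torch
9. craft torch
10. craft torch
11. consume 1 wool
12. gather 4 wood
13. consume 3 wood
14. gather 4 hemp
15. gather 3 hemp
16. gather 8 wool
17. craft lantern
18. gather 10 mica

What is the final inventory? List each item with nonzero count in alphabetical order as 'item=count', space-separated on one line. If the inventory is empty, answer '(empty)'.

Answer: clay=1 hemp=6 lantern=2 mica=10 torch=4 wood=1 wool=8

Derivation:
After 1 (gather 9 clay): clay=9
After 2 (gather 8 clay): clay=17
After 3 (gather 6 wood): clay=17 wood=6
After 4 (gather 2 wool): clay=17 wood=6 wool=2
After 5 (consume 1 wool): clay=17 wood=6 wool=1
After 6 (gather 2 wood): clay=17 wood=8 wool=1
After 7 (craft torch): clay=13 torch=1 wood=6 wool=1
After 8 (craft torch): clay=9 torch=2 wood=4 wool=1
After 9 (craft torch): clay=5 torch=3 wood=2 wool=1
After 10 (craft torch): clay=1 torch=4 wool=1
After 11 (consume 1 wool): clay=1 torch=4
After 12 (gather 4 wood): clay=1 torch=4 wood=4
After 13 (consume 3 wood): clay=1 torch=4 wood=1
After 14 (gather 4 hemp): clay=1 hemp=4 torch=4 wood=1
After 15 (gather 3 hemp): clay=1 hemp=7 torch=4 wood=1
After 16 (gather 8 wool): clay=1 hemp=7 torch=4 wood=1 wool=8
After 17 (craft lantern): clay=1 hemp=6 lantern=2 torch=4 wood=1 wool=8
After 18 (gather 10 mica): clay=1 hemp=6 lantern=2 mica=10 torch=4 wood=1 wool=8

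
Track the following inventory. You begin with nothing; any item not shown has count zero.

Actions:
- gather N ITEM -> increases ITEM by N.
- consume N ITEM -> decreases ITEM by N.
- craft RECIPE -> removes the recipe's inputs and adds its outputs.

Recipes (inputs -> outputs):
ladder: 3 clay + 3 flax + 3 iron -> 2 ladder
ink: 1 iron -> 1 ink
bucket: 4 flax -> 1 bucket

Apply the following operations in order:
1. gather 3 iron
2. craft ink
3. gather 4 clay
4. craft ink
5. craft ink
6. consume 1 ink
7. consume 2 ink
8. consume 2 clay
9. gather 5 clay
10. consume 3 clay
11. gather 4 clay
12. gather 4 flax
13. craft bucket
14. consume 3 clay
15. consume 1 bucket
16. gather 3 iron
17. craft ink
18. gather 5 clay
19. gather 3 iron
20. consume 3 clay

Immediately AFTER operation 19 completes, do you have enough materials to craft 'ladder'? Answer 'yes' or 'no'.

After 1 (gather 3 iron): iron=3
After 2 (craft ink): ink=1 iron=2
After 3 (gather 4 clay): clay=4 ink=1 iron=2
After 4 (craft ink): clay=4 ink=2 iron=1
After 5 (craft ink): clay=4 ink=3
After 6 (consume 1 ink): clay=4 ink=2
After 7 (consume 2 ink): clay=4
After 8 (consume 2 clay): clay=2
After 9 (gather 5 clay): clay=7
After 10 (consume 3 clay): clay=4
After 11 (gather 4 clay): clay=8
After 12 (gather 4 flax): clay=8 flax=4
After 13 (craft bucket): bucket=1 clay=8
After 14 (consume 3 clay): bucket=1 clay=5
After 15 (consume 1 bucket): clay=5
After 16 (gather 3 iron): clay=5 iron=3
After 17 (craft ink): clay=5 ink=1 iron=2
After 18 (gather 5 clay): clay=10 ink=1 iron=2
After 19 (gather 3 iron): clay=10 ink=1 iron=5

Answer: no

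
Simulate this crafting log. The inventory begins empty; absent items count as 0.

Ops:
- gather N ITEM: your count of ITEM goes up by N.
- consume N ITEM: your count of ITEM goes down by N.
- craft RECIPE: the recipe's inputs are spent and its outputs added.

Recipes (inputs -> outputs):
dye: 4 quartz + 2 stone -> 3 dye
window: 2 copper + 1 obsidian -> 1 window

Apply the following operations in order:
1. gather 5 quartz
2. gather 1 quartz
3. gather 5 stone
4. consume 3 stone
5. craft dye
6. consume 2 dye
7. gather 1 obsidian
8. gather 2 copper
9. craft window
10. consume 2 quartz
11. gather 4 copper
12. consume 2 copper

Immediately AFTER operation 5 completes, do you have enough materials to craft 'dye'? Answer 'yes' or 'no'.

After 1 (gather 5 quartz): quartz=5
After 2 (gather 1 quartz): quartz=6
After 3 (gather 5 stone): quartz=6 stone=5
After 4 (consume 3 stone): quartz=6 stone=2
After 5 (craft dye): dye=3 quartz=2

Answer: no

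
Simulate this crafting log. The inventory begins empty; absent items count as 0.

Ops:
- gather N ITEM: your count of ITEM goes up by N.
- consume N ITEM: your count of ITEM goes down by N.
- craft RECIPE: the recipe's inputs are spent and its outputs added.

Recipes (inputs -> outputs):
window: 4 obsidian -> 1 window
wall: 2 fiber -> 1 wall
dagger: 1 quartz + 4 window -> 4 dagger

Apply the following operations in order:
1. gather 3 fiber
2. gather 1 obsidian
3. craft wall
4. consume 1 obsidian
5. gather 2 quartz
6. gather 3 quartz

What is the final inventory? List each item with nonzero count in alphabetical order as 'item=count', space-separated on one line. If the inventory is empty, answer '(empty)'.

After 1 (gather 3 fiber): fiber=3
After 2 (gather 1 obsidian): fiber=3 obsidian=1
After 3 (craft wall): fiber=1 obsidian=1 wall=1
After 4 (consume 1 obsidian): fiber=1 wall=1
After 5 (gather 2 quartz): fiber=1 quartz=2 wall=1
After 6 (gather 3 quartz): fiber=1 quartz=5 wall=1

Answer: fiber=1 quartz=5 wall=1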